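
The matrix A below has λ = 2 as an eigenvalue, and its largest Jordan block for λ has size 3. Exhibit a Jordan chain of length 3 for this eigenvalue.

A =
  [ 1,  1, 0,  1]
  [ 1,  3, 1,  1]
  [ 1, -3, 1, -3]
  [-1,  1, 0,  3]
A Jordan chain for λ = 2 of length 3:
v_1 = (1, 0, -2, 1)ᵀ
v_2 = (-1, 1, 1, -1)ᵀ
v_3 = (1, 0, 0, 0)ᵀ

Let N = A − (2)·I. We want v_3 with N^3 v_3 = 0 but N^2 v_3 ≠ 0; then v_{j-1} := N · v_j for j = 3, …, 2.

Pick v_3 = (1, 0, 0, 0)ᵀ.
Then v_2 = N · v_3 = (-1, 1, 1, -1)ᵀ.
Then v_1 = N · v_2 = (1, 0, -2, 1)ᵀ.

Sanity check: (A − (2)·I) v_1 = (0, 0, 0, 0)ᵀ = 0. ✓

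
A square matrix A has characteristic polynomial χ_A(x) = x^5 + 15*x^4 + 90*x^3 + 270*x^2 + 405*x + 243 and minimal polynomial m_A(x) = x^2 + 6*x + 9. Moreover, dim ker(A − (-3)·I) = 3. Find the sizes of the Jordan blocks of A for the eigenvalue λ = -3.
Block sizes for λ = -3: [2, 2, 1]

Step 1 — from the characteristic polynomial, algebraic multiplicity of λ = -3 is 5. From dim ker(A − (-3)·I) = 3, there are exactly 3 Jordan blocks for λ = -3.
Step 2 — from the minimal polynomial, the factor (x + 3)^2 tells us the largest block for λ = -3 has size 2.
Step 3 — with total size 5, 3 blocks, and largest block 2, the block sizes (in nonincreasing order) are [2, 2, 1].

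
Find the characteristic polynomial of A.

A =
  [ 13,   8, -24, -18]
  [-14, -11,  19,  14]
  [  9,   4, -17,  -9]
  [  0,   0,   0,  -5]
x^4 + 20*x^3 + 150*x^2 + 500*x + 625

Expanding det(x·I − A) (e.g. by cofactor expansion or by noting that A is similar to its Jordan form J, which has the same characteristic polynomial as A) gives
  χ_A(x) = x^4 + 20*x^3 + 150*x^2 + 500*x + 625
which factors as (x + 5)^4. The eigenvalues (with algebraic multiplicities) are λ = -5 with multiplicity 4.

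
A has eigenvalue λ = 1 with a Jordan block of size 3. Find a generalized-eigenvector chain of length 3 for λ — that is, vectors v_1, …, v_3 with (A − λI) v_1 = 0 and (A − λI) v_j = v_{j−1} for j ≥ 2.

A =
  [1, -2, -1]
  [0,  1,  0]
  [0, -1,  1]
A Jordan chain for λ = 1 of length 3:
v_1 = (1, 0, 0)ᵀ
v_2 = (-2, 0, -1)ᵀ
v_3 = (0, 1, 0)ᵀ

Let N = A − (1)·I. We want v_3 with N^3 v_3 = 0 but N^2 v_3 ≠ 0; then v_{j-1} := N · v_j for j = 3, …, 2.

Pick v_3 = (0, 1, 0)ᵀ.
Then v_2 = N · v_3 = (-2, 0, -1)ᵀ.
Then v_1 = N · v_2 = (1, 0, 0)ᵀ.

Sanity check: (A − (1)·I) v_1 = (0, 0, 0)ᵀ = 0. ✓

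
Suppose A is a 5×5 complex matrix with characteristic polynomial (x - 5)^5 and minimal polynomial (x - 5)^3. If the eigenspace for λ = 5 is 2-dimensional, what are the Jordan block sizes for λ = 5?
Block sizes for λ = 5: [3, 2]

Step 1 — from the characteristic polynomial, algebraic multiplicity of λ = 5 is 5. From dim ker(A − (5)·I) = 2, there are exactly 2 Jordan blocks for λ = 5.
Step 2 — from the minimal polynomial, the factor (x − 5)^3 tells us the largest block for λ = 5 has size 3.
Step 3 — with total size 5, 2 blocks, and largest block 3, the block sizes (in nonincreasing order) are [3, 2].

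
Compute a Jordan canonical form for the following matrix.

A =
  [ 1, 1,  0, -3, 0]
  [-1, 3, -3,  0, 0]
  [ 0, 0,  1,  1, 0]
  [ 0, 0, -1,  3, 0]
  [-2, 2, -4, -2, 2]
J_2(2) ⊕ J_2(2) ⊕ J_1(2)

The characteristic polynomial is
  det(x·I − A) = x^5 - 10*x^4 + 40*x^3 - 80*x^2 + 80*x - 32 = (x - 2)^5

Eigenvalues and multiplicities (the geometric multiplicity of λ is n − rank(A − λI), which equals the number of Jordan blocks for λ):
  λ = 2: algebraic multiplicity = 5, geometric multiplicity = 3

Determining the block sizes for each eigenvalue:
  λ = 2: with am = 5 and gm = 3, the partition is not yet determined (e.g. several partitions of 5 into 3 parts exist). Let N = A − (2)·I. Computing rank(N^1) = 2, rank(N^2) = 0; the number of blocks of size ≥ j is rank(N^{j−1}) − rank(N^j), giving [3, 2]. So we have 2 block(s) of size 2, 1 block(s) of size 1 → block sizes [2, 2, 1]

Assembling the blocks gives a Jordan form
J =
  [2, 1, 0, 0, 0]
  [0, 2, 0, 0, 0]
  [0, 0, 2, 1, 0]
  [0, 0, 0, 2, 0]
  [0, 0, 0, 0, 2]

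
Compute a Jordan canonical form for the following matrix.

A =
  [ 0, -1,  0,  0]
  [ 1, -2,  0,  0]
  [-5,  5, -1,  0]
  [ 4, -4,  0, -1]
J_2(-1) ⊕ J_1(-1) ⊕ J_1(-1)

The characteristic polynomial is
  det(x·I − A) = x^4 + 4*x^3 + 6*x^2 + 4*x + 1 = (x + 1)^4

Eigenvalues and multiplicities (the geometric multiplicity of λ is n − rank(A − λI), which equals the number of Jordan blocks for λ):
  λ = -1: algebraic multiplicity = 4, geometric multiplicity = 3

Determining the block sizes for each eigenvalue:
  λ = -1: 3 blocks summing to 4 forces exactly one block of size 2 and the rest size 1 → block sizes [2, 1, 1]

Assembling the blocks gives a Jordan form
J =
  [-1,  1,  0,  0]
  [ 0, -1,  0,  0]
  [ 0,  0, -1,  0]
  [ 0,  0,  0, -1]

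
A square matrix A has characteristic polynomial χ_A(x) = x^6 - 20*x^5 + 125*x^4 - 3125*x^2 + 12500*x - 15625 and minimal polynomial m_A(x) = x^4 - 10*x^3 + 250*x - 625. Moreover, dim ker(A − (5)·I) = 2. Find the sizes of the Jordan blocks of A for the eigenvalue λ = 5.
Block sizes for λ = 5: [3, 2]

Step 1 — from the characteristic polynomial, algebraic multiplicity of λ = 5 is 5. From dim ker(A − (5)·I) = 2, there are exactly 2 Jordan blocks for λ = 5.
Step 2 — from the minimal polynomial, the factor (x − 5)^3 tells us the largest block for λ = 5 has size 3.
Step 3 — with total size 5, 2 blocks, and largest block 3, the block sizes (in nonincreasing order) are [3, 2].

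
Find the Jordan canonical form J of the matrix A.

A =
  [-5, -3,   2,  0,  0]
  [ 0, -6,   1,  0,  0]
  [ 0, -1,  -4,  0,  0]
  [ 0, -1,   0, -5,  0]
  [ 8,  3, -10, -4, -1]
J_3(-5) ⊕ J_1(-5) ⊕ J_1(-1)

The characteristic polynomial is
  det(x·I − A) = x^5 + 21*x^4 + 170*x^3 + 650*x^2 + 1125*x + 625 = (x + 1)*(x + 5)^4

Eigenvalues and multiplicities (the geometric multiplicity of λ is n − rank(A − λI), which equals the number of Jordan blocks for λ):
  λ = -5: algebraic multiplicity = 4, geometric multiplicity = 2
  λ = -1: algebraic multiplicity = 1, geometric multiplicity = 1

Determining the block sizes for each eigenvalue:
  λ = -5: with am = 4 and gm = 2, the partition is not yet determined (e.g. several partitions of 4 into 2 parts exist). Let N = A − (-5)·I. Computing rank(N^1) = 3, rank(N^2) = 2, rank(N^3) = 1; the number of blocks of size ≥ j is rank(N^{j−1}) − rank(N^j), giving [2, 1, 1]. So we have 1 block(s) of size 3, 1 block(s) of size 1 → block sizes [3, 1]
  λ = -1: one block (gm = 1), so the single block has size am = 1 → block sizes [1]

Assembling the blocks gives a Jordan form
J =
  [-5,  1,  0,  0,  0]
  [ 0, -5,  1,  0,  0]
  [ 0,  0, -5,  0,  0]
  [ 0,  0,  0, -5,  0]
  [ 0,  0,  0,  0, -1]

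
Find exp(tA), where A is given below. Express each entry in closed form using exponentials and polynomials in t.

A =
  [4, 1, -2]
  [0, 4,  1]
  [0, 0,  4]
e^{tA} =
  [exp(4*t), t*exp(4*t), t^2*exp(4*t)/2 - 2*t*exp(4*t)]
  [0, exp(4*t), t*exp(4*t)]
  [0, 0, exp(4*t)]

Strategy: write A = P · J · P⁻¹ where J is a Jordan canonical form, so e^{tA} = P · e^{tJ} · P⁻¹, and e^{tJ} can be computed block-by-block.

A has Jordan form
J =
  [4, 1, 0]
  [0, 4, 1]
  [0, 0, 4]
(up to reordering of blocks).

Per-block formulas:
  For a 3×3 Jordan block J_3(4): exp(t · J_3(4)) = e^(4t)·(I + t·N + (t^2/2)·N^2), where N is the 3×3 nilpotent shift.

After assembling e^{tJ} and conjugating by P, we get:

e^{tA} =
  [exp(4*t), t*exp(4*t), t^2*exp(4*t)/2 - 2*t*exp(4*t)]
  [0, exp(4*t), t*exp(4*t)]
  [0, 0, exp(4*t)]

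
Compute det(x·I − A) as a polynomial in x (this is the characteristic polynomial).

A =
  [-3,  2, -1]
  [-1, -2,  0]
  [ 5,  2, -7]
x^3 + 12*x^2 + 48*x + 64

Expanding det(x·I − A) (e.g. by cofactor expansion or by noting that A is similar to its Jordan form J, which has the same characteristic polynomial as A) gives
  χ_A(x) = x^3 + 12*x^2 + 48*x + 64
which factors as (x + 4)^3. The eigenvalues (with algebraic multiplicities) are λ = -4 with multiplicity 3.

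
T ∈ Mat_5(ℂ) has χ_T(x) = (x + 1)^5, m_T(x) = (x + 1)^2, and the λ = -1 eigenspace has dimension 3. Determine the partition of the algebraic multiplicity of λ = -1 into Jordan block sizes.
Block sizes for λ = -1: [2, 2, 1]

Step 1 — from the characteristic polynomial, algebraic multiplicity of λ = -1 is 5. From dim ker(T − (-1)·I) = 3, there are exactly 3 Jordan blocks for λ = -1.
Step 2 — from the minimal polynomial, the factor (x + 1)^2 tells us the largest block for λ = -1 has size 2.
Step 3 — with total size 5, 3 blocks, and largest block 2, the block sizes (in nonincreasing order) are [2, 2, 1].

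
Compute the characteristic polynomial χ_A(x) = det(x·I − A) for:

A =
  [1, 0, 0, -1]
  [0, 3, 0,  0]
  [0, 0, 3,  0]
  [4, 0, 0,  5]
x^4 - 12*x^3 + 54*x^2 - 108*x + 81

Expanding det(x·I − A) (e.g. by cofactor expansion or by noting that A is similar to its Jordan form J, which has the same characteristic polynomial as A) gives
  χ_A(x) = x^4 - 12*x^3 + 54*x^2 - 108*x + 81
which factors as (x - 3)^4. The eigenvalues (with algebraic multiplicities) are λ = 3 with multiplicity 4.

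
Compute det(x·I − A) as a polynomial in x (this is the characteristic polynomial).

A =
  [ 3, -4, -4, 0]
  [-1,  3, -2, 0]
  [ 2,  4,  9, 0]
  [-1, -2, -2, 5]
x^4 - 20*x^3 + 150*x^2 - 500*x + 625

Expanding det(x·I − A) (e.g. by cofactor expansion or by noting that A is similar to its Jordan form J, which has the same characteristic polynomial as A) gives
  χ_A(x) = x^4 - 20*x^3 + 150*x^2 - 500*x + 625
which factors as (x - 5)^4. The eigenvalues (with algebraic multiplicities) are λ = 5 with multiplicity 4.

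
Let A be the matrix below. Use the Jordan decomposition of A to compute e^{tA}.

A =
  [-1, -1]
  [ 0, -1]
e^{tA} =
  [exp(-t), -t*exp(-t)]
  [0, exp(-t)]

Strategy: write A = P · J · P⁻¹ where J is a Jordan canonical form, so e^{tA} = P · e^{tJ} · P⁻¹, and e^{tJ} can be computed block-by-block.

A has Jordan form
J =
  [-1,  1]
  [ 0, -1]
(up to reordering of blocks).

Per-block formulas:
  For a 2×2 Jordan block J_2(-1): exp(t · J_2(-1)) = e^(-1t)·(I + t·N), where N is the 2×2 nilpotent shift.

After assembling e^{tJ} and conjugating by P, we get:

e^{tA} =
  [exp(-t), -t*exp(-t)]
  [0, exp(-t)]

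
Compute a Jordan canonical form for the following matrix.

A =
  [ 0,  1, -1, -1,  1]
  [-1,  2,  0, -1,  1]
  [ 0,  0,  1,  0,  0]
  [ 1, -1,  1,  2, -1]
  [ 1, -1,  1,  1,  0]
J_3(1) ⊕ J_1(1) ⊕ J_1(1)

The characteristic polynomial is
  det(x·I − A) = x^5 - 5*x^4 + 10*x^3 - 10*x^2 + 5*x - 1 = (x - 1)^5

Eigenvalues and multiplicities (the geometric multiplicity of λ is n − rank(A − λI), which equals the number of Jordan blocks for λ):
  λ = 1: algebraic multiplicity = 5, geometric multiplicity = 3

Determining the block sizes for each eigenvalue:
  λ = 1: with am = 5 and gm = 3, the partition is not yet determined (e.g. several partitions of 5 into 3 parts exist). Let N = A − (1)·I. Computing rank(N^1) = 2, rank(N^2) = 1, rank(N^3) = 0; the number of blocks of size ≥ j is rank(N^{j−1}) − rank(N^j), giving [3, 1, 1]. So we have 1 block(s) of size 3, 2 block(s) of size 1 → block sizes [3, 1, 1]

Assembling the blocks gives a Jordan form
J =
  [1, 1, 0, 0, 0]
  [0, 1, 1, 0, 0]
  [0, 0, 1, 0, 0]
  [0, 0, 0, 1, 0]
  [0, 0, 0, 0, 1]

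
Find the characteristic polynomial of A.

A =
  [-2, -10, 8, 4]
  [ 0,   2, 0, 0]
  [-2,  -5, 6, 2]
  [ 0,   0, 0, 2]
x^4 - 8*x^3 + 24*x^2 - 32*x + 16

Expanding det(x·I − A) (e.g. by cofactor expansion or by noting that A is similar to its Jordan form J, which has the same characteristic polynomial as A) gives
  χ_A(x) = x^4 - 8*x^3 + 24*x^2 - 32*x + 16
which factors as (x - 2)^4. The eigenvalues (with algebraic multiplicities) are λ = 2 with multiplicity 4.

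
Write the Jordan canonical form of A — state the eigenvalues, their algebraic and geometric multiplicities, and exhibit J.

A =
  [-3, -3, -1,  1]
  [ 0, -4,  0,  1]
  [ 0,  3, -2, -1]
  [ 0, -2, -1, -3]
J_3(-3) ⊕ J_1(-3)

The characteristic polynomial is
  det(x·I − A) = x^4 + 12*x^3 + 54*x^2 + 108*x + 81 = (x + 3)^4

Eigenvalues and multiplicities (the geometric multiplicity of λ is n − rank(A − λI), which equals the number of Jordan blocks for λ):
  λ = -3: algebraic multiplicity = 4, geometric multiplicity = 2

Determining the block sizes for each eigenvalue:
  λ = -3: with am = 4 and gm = 2, the partition is not yet determined (e.g. several partitions of 4 into 2 parts exist). Let N = A − (-3)·I. Computing rank(N^1) = 2, rank(N^2) = 1, rank(N^3) = 0; the number of blocks of size ≥ j is rank(N^{j−1}) − rank(N^j), giving [2, 1, 1]. So we have 1 block(s) of size 3, 1 block(s) of size 1 → block sizes [3, 1]

Assembling the blocks gives a Jordan form
J =
  [-3,  1,  0,  0]
  [ 0, -3,  1,  0]
  [ 0,  0, -3,  0]
  [ 0,  0,  0, -3]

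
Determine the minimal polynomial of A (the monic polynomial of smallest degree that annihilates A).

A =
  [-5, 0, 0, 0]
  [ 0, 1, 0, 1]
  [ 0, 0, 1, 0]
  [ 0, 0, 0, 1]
x^3 + 3*x^2 - 9*x + 5

The characteristic polynomial is χ_A(x) = (x - 1)^3*(x + 5), so the eigenvalues are known. The minimal polynomial is
  m_A(x) = Π_λ (x − λ)^{k_λ}
where k_λ is the size of the *largest* Jordan block for λ (equivalently, the smallest k with (A − λI)^k v = 0 for every generalised eigenvector v of λ).

  λ = -5: largest Jordan block has size 1, contributing (x + 5)
  λ = 1: largest Jordan block has size 2, contributing (x − 1)^2

So m_A(x) = (x - 1)^2*(x + 5) = x^3 + 3*x^2 - 9*x + 5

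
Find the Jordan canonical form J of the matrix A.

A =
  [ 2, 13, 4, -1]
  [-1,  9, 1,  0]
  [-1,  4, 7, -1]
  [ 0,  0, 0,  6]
J_3(6) ⊕ J_1(6)

The characteristic polynomial is
  det(x·I − A) = x^4 - 24*x^3 + 216*x^2 - 864*x + 1296 = (x - 6)^4

Eigenvalues and multiplicities (the geometric multiplicity of λ is n − rank(A − λI), which equals the number of Jordan blocks for λ):
  λ = 6: algebraic multiplicity = 4, geometric multiplicity = 2

Determining the block sizes for each eigenvalue:
  λ = 6: with am = 4 and gm = 2, the partition is not yet determined (e.g. several partitions of 4 into 2 parts exist). Let N = A − (6)·I. Computing rank(N^1) = 2, rank(N^2) = 1, rank(N^3) = 0; the number of blocks of size ≥ j is rank(N^{j−1}) − rank(N^j), giving [2, 1, 1]. So we have 1 block(s) of size 3, 1 block(s) of size 1 → block sizes [3, 1]

Assembling the blocks gives a Jordan form
J =
  [6, 1, 0, 0]
  [0, 6, 1, 0]
  [0, 0, 6, 0]
  [0, 0, 0, 6]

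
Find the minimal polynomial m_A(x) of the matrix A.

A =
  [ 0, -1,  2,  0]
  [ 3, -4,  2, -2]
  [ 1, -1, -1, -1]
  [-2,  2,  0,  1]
x^2 + 2*x + 1

The characteristic polynomial is χ_A(x) = (x + 1)^4, so the eigenvalues are known. The minimal polynomial is
  m_A(x) = Π_λ (x − λ)^{k_λ}
where k_λ is the size of the *largest* Jordan block for λ (equivalently, the smallest k with (A − λI)^k v = 0 for every generalised eigenvector v of λ).

  λ = -1: largest Jordan block has size 2, contributing (x + 1)^2

So m_A(x) = (x + 1)^2 = x^2 + 2*x + 1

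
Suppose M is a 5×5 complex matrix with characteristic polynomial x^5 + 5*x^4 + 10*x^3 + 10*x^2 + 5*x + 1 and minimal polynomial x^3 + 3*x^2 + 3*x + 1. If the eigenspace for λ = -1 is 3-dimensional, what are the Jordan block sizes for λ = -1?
Block sizes for λ = -1: [3, 1, 1]

Step 1 — from the characteristic polynomial, algebraic multiplicity of λ = -1 is 5. From dim ker(M − (-1)·I) = 3, there are exactly 3 Jordan blocks for λ = -1.
Step 2 — from the minimal polynomial, the factor (x + 1)^3 tells us the largest block for λ = -1 has size 3.
Step 3 — with total size 5, 3 blocks, and largest block 3, the block sizes (in nonincreasing order) are [3, 1, 1].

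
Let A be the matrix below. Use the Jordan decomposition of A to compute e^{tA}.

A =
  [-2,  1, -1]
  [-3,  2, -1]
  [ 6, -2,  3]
e^{tA} =
  [-3*t*exp(t) + exp(t), t*exp(t), -t*exp(t)]
  [-3*t*exp(t), t*exp(t) + exp(t), -t*exp(t)]
  [6*t*exp(t), -2*t*exp(t), 2*t*exp(t) + exp(t)]

Strategy: write A = P · J · P⁻¹ where J is a Jordan canonical form, so e^{tA} = P · e^{tJ} · P⁻¹, and e^{tJ} can be computed block-by-block.

A has Jordan form
J =
  [1, 1, 0]
  [0, 1, 0]
  [0, 0, 1]
(up to reordering of blocks).

Per-block formulas:
  For a 2×2 Jordan block J_2(1): exp(t · J_2(1)) = e^(1t)·(I + t·N), where N is the 2×2 nilpotent shift.
  For a 1×1 block at λ = 1: exp(t · [1]) = [e^(1t)].

After assembling e^{tJ} and conjugating by P, we get:

e^{tA} =
  [-3*t*exp(t) + exp(t), t*exp(t), -t*exp(t)]
  [-3*t*exp(t), t*exp(t) + exp(t), -t*exp(t)]
  [6*t*exp(t), -2*t*exp(t), 2*t*exp(t) + exp(t)]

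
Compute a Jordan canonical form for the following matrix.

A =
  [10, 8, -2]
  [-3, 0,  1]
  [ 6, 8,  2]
J_2(4) ⊕ J_1(4)

The characteristic polynomial is
  det(x·I − A) = x^3 - 12*x^2 + 48*x - 64 = (x - 4)^3

Eigenvalues and multiplicities (the geometric multiplicity of λ is n − rank(A − λI), which equals the number of Jordan blocks for λ):
  λ = 4: algebraic multiplicity = 3, geometric multiplicity = 2

Determining the block sizes for each eigenvalue:
  λ = 4: 2 blocks summing to 3 forces exactly one block of size 2 and the rest size 1 → block sizes [2, 1]

Assembling the blocks gives a Jordan form
J =
  [4, 1, 0]
  [0, 4, 0]
  [0, 0, 4]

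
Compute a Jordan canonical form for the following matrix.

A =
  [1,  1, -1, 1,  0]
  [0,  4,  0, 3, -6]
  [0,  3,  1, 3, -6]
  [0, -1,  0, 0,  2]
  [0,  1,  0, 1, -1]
J_3(1) ⊕ J_1(1) ⊕ J_1(1)

The characteristic polynomial is
  det(x·I − A) = x^5 - 5*x^4 + 10*x^3 - 10*x^2 + 5*x - 1 = (x - 1)^5

Eigenvalues and multiplicities (the geometric multiplicity of λ is n − rank(A − λI), which equals the number of Jordan blocks for λ):
  λ = 1: algebraic multiplicity = 5, geometric multiplicity = 3

Determining the block sizes for each eigenvalue:
  λ = 1: with am = 5 and gm = 3, the partition is not yet determined (e.g. several partitions of 5 into 3 parts exist). Let N = A − (1)·I. Computing rank(N^1) = 2, rank(N^2) = 1, rank(N^3) = 0; the number of blocks of size ≥ j is rank(N^{j−1}) − rank(N^j), giving [3, 1, 1]. So we have 1 block(s) of size 3, 2 block(s) of size 1 → block sizes [3, 1, 1]

Assembling the blocks gives a Jordan form
J =
  [1, 1, 0, 0, 0]
  [0, 1, 1, 0, 0]
  [0, 0, 1, 0, 0]
  [0, 0, 0, 1, 0]
  [0, 0, 0, 0, 1]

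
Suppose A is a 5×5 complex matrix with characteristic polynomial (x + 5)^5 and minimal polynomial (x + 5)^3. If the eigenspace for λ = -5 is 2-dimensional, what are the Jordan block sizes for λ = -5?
Block sizes for λ = -5: [3, 2]

Step 1 — from the characteristic polynomial, algebraic multiplicity of λ = -5 is 5. From dim ker(A − (-5)·I) = 2, there are exactly 2 Jordan blocks for λ = -5.
Step 2 — from the minimal polynomial, the factor (x + 5)^3 tells us the largest block for λ = -5 has size 3.
Step 3 — with total size 5, 2 blocks, and largest block 3, the block sizes (in nonincreasing order) are [3, 2].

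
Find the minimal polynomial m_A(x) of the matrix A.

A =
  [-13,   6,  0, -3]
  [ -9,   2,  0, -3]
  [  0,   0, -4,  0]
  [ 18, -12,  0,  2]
x^2 + 5*x + 4

The characteristic polynomial is χ_A(x) = (x + 1)*(x + 4)^3, so the eigenvalues are known. The minimal polynomial is
  m_A(x) = Π_λ (x − λ)^{k_λ}
where k_λ is the size of the *largest* Jordan block for λ (equivalently, the smallest k with (A − λI)^k v = 0 for every generalised eigenvector v of λ).

  λ = -4: largest Jordan block has size 1, contributing (x + 4)
  λ = -1: largest Jordan block has size 1, contributing (x + 1)

So m_A(x) = (x + 1)*(x + 4) = x^2 + 5*x + 4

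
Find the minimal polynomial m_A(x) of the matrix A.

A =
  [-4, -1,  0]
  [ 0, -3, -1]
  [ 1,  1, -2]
x^3 + 9*x^2 + 27*x + 27

The characteristic polynomial is χ_A(x) = (x + 3)^3, so the eigenvalues are known. The minimal polynomial is
  m_A(x) = Π_λ (x − λ)^{k_λ}
where k_λ is the size of the *largest* Jordan block for λ (equivalently, the smallest k with (A − λI)^k v = 0 for every generalised eigenvector v of λ).

  λ = -3: largest Jordan block has size 3, contributing (x + 3)^3

So m_A(x) = (x + 3)^3 = x^3 + 9*x^2 + 27*x + 27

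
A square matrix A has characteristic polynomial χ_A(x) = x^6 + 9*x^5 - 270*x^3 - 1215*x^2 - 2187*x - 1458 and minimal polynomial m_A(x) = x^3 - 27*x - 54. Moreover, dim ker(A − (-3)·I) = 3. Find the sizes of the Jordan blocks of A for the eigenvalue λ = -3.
Block sizes for λ = -3: [2, 2, 1]

Step 1 — from the characteristic polynomial, algebraic multiplicity of λ = -3 is 5. From dim ker(A − (-3)·I) = 3, there are exactly 3 Jordan blocks for λ = -3.
Step 2 — from the minimal polynomial, the factor (x + 3)^2 tells us the largest block for λ = -3 has size 2.
Step 3 — with total size 5, 3 blocks, and largest block 2, the block sizes (in nonincreasing order) are [2, 2, 1].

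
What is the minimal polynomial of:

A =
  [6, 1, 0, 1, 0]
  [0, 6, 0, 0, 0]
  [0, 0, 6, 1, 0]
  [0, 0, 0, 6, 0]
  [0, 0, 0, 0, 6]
x^2 - 12*x + 36

The characteristic polynomial is χ_A(x) = (x - 6)^5, so the eigenvalues are known. The minimal polynomial is
  m_A(x) = Π_λ (x − λ)^{k_λ}
where k_λ is the size of the *largest* Jordan block for λ (equivalently, the smallest k with (A − λI)^k v = 0 for every generalised eigenvector v of λ).

  λ = 6: largest Jordan block has size 2, contributing (x − 6)^2

So m_A(x) = (x - 6)^2 = x^2 - 12*x + 36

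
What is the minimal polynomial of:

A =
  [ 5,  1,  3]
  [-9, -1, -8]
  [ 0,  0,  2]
x^3 - 6*x^2 + 12*x - 8

The characteristic polynomial is χ_A(x) = (x - 2)^3, so the eigenvalues are known. The minimal polynomial is
  m_A(x) = Π_λ (x − λ)^{k_λ}
where k_λ is the size of the *largest* Jordan block for λ (equivalently, the smallest k with (A − λI)^k v = 0 for every generalised eigenvector v of λ).

  λ = 2: largest Jordan block has size 3, contributing (x − 2)^3

So m_A(x) = (x - 2)^3 = x^3 - 6*x^2 + 12*x - 8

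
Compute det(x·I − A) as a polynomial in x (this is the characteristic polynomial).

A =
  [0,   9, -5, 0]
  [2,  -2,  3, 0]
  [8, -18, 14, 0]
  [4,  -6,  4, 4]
x^4 - 16*x^3 + 96*x^2 - 256*x + 256

Expanding det(x·I − A) (e.g. by cofactor expansion or by noting that A is similar to its Jordan form J, which has the same characteristic polynomial as A) gives
  χ_A(x) = x^4 - 16*x^3 + 96*x^2 - 256*x + 256
which factors as (x - 4)^4. The eigenvalues (with algebraic multiplicities) are λ = 4 with multiplicity 4.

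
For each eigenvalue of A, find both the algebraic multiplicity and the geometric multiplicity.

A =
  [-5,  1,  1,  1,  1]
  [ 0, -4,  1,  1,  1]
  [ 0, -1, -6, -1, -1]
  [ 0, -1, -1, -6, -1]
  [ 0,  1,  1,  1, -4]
λ = -5: alg = 5, geom = 4

Step 1 — factor the characteristic polynomial to read off the algebraic multiplicities:
  χ_A(x) = (x + 5)^5

Step 2 — compute geometric multiplicities via the rank-nullity identity g(λ) = n − rank(A − λI):
  rank(A − (-5)·I) = 1, so dim ker(A − (-5)·I) = n − 1 = 4

Summary:
  λ = -5: algebraic multiplicity = 5, geometric multiplicity = 4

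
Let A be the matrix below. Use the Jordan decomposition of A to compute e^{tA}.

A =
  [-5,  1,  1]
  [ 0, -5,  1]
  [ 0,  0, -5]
e^{tA} =
  [exp(-5*t), t*exp(-5*t), t^2*exp(-5*t)/2 + t*exp(-5*t)]
  [0, exp(-5*t), t*exp(-5*t)]
  [0, 0, exp(-5*t)]

Strategy: write A = P · J · P⁻¹ where J is a Jordan canonical form, so e^{tA} = P · e^{tJ} · P⁻¹, and e^{tJ} can be computed block-by-block.

A has Jordan form
J =
  [-5,  1,  0]
  [ 0, -5,  1]
  [ 0,  0, -5]
(up to reordering of blocks).

Per-block formulas:
  For a 3×3 Jordan block J_3(-5): exp(t · J_3(-5)) = e^(-5t)·(I + t·N + (t^2/2)·N^2), where N is the 3×3 nilpotent shift.

After assembling e^{tJ} and conjugating by P, we get:

e^{tA} =
  [exp(-5*t), t*exp(-5*t), t^2*exp(-5*t)/2 + t*exp(-5*t)]
  [0, exp(-5*t), t*exp(-5*t)]
  [0, 0, exp(-5*t)]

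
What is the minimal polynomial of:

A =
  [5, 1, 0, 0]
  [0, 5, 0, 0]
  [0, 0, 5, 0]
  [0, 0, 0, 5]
x^2 - 10*x + 25

The characteristic polynomial is χ_A(x) = (x - 5)^4, so the eigenvalues are known. The minimal polynomial is
  m_A(x) = Π_λ (x − λ)^{k_λ}
where k_λ is the size of the *largest* Jordan block for λ (equivalently, the smallest k with (A − λI)^k v = 0 for every generalised eigenvector v of λ).

  λ = 5: largest Jordan block has size 2, contributing (x − 5)^2

So m_A(x) = (x - 5)^2 = x^2 - 10*x + 25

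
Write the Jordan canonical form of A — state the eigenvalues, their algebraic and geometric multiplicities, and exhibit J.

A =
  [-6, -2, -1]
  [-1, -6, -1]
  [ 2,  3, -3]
J_3(-5)

The characteristic polynomial is
  det(x·I − A) = x^3 + 15*x^2 + 75*x + 125 = (x + 5)^3

Eigenvalues and multiplicities (the geometric multiplicity of λ is n − rank(A − λI), which equals the number of Jordan blocks for λ):
  λ = -5: algebraic multiplicity = 3, geometric multiplicity = 1

Determining the block sizes for each eigenvalue:
  λ = -5: one block (gm = 1), so the single block has size am = 3 → block sizes [3]

Assembling the blocks gives a Jordan form
J =
  [-5,  1,  0]
  [ 0, -5,  1]
  [ 0,  0, -5]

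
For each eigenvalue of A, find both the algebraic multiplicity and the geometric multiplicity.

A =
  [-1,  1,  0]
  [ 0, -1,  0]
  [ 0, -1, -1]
λ = -1: alg = 3, geom = 2

Step 1 — factor the characteristic polynomial to read off the algebraic multiplicities:
  χ_A(x) = (x + 1)^3

Step 2 — compute geometric multiplicities via the rank-nullity identity g(λ) = n − rank(A − λI):
  rank(A − (-1)·I) = 1, so dim ker(A − (-1)·I) = n − 1 = 2

Summary:
  λ = -1: algebraic multiplicity = 3, geometric multiplicity = 2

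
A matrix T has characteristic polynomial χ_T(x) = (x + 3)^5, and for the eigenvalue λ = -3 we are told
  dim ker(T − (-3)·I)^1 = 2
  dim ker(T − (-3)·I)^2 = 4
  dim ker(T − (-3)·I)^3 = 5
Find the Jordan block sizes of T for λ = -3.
Block sizes for λ = -3: [3, 2]

From the dimensions of kernels of powers, the number of Jordan blocks of size at least j is d_j − d_{j−1} where d_j = dim ker(N^j) (with d_0 = 0). Computing the differences gives [2, 2, 1].
The number of blocks of size exactly k is (#blocks of size ≥ k) − (#blocks of size ≥ k + 1), so the partition is: 1 block(s) of size 2, 1 block(s) of size 3.
In nonincreasing order the block sizes are [3, 2].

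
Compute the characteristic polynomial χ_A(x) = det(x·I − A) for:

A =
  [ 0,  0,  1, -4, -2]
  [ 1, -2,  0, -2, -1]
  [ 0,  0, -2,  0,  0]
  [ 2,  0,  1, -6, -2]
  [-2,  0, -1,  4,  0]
x^5 + 10*x^4 + 40*x^3 + 80*x^2 + 80*x + 32

Expanding det(x·I − A) (e.g. by cofactor expansion or by noting that A is similar to its Jordan form J, which has the same characteristic polynomial as A) gives
  χ_A(x) = x^5 + 10*x^4 + 40*x^3 + 80*x^2 + 80*x + 32
which factors as (x + 2)^5. The eigenvalues (with algebraic multiplicities) are λ = -2 with multiplicity 5.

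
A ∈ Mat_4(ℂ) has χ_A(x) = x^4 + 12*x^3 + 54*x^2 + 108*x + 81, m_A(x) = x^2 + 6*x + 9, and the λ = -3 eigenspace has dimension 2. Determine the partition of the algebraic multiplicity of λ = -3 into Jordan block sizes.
Block sizes for λ = -3: [2, 2]

Step 1 — from the characteristic polynomial, algebraic multiplicity of λ = -3 is 4. From dim ker(A − (-3)·I) = 2, there are exactly 2 Jordan blocks for λ = -3.
Step 2 — from the minimal polynomial, the factor (x + 3)^2 tells us the largest block for λ = -3 has size 2.
Step 3 — with total size 4, 2 blocks, and largest block 2, the block sizes (in nonincreasing order) are [2, 2].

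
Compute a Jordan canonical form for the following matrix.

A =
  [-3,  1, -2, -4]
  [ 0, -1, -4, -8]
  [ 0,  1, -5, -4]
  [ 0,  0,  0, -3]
J_2(-3) ⊕ J_1(-3) ⊕ J_1(-3)

The characteristic polynomial is
  det(x·I − A) = x^4 + 12*x^3 + 54*x^2 + 108*x + 81 = (x + 3)^4

Eigenvalues and multiplicities (the geometric multiplicity of λ is n − rank(A − λI), which equals the number of Jordan blocks for λ):
  λ = -3: algebraic multiplicity = 4, geometric multiplicity = 3

Determining the block sizes for each eigenvalue:
  λ = -3: 3 blocks summing to 4 forces exactly one block of size 2 and the rest size 1 → block sizes [2, 1, 1]

Assembling the blocks gives a Jordan form
J =
  [-3,  1,  0,  0]
  [ 0, -3,  0,  0]
  [ 0,  0, -3,  0]
  [ 0,  0,  0, -3]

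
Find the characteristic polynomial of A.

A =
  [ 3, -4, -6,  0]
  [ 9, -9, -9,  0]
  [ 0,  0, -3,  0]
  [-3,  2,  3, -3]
x^4 + 12*x^3 + 54*x^2 + 108*x + 81

Expanding det(x·I − A) (e.g. by cofactor expansion or by noting that A is similar to its Jordan form J, which has the same characteristic polynomial as A) gives
  χ_A(x) = x^4 + 12*x^3 + 54*x^2 + 108*x + 81
which factors as (x + 3)^4. The eigenvalues (with algebraic multiplicities) are λ = -3 with multiplicity 4.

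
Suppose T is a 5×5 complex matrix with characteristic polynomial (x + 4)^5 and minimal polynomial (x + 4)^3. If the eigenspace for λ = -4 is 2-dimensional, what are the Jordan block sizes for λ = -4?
Block sizes for λ = -4: [3, 2]

Step 1 — from the characteristic polynomial, algebraic multiplicity of λ = -4 is 5. From dim ker(T − (-4)·I) = 2, there are exactly 2 Jordan blocks for λ = -4.
Step 2 — from the minimal polynomial, the factor (x + 4)^3 tells us the largest block for λ = -4 has size 3.
Step 3 — with total size 5, 2 blocks, and largest block 3, the block sizes (in nonincreasing order) are [3, 2].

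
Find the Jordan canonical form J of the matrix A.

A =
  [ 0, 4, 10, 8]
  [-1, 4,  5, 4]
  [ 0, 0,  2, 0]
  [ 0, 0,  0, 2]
J_2(2) ⊕ J_1(2) ⊕ J_1(2)

The characteristic polynomial is
  det(x·I − A) = x^4 - 8*x^3 + 24*x^2 - 32*x + 16 = (x - 2)^4

Eigenvalues and multiplicities (the geometric multiplicity of λ is n − rank(A − λI), which equals the number of Jordan blocks for λ):
  λ = 2: algebraic multiplicity = 4, geometric multiplicity = 3

Determining the block sizes for each eigenvalue:
  λ = 2: 3 blocks summing to 4 forces exactly one block of size 2 and the rest size 1 → block sizes [2, 1, 1]

Assembling the blocks gives a Jordan form
J =
  [2, 1, 0, 0]
  [0, 2, 0, 0]
  [0, 0, 2, 0]
  [0, 0, 0, 2]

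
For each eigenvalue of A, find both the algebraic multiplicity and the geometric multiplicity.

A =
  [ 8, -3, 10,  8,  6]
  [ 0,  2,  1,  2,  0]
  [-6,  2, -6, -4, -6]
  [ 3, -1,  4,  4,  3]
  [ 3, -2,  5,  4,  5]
λ = 2: alg = 4, geom = 2; λ = 5: alg = 1, geom = 1

Step 1 — factor the characteristic polynomial to read off the algebraic multiplicities:
  χ_A(x) = (x - 5)*(x - 2)^4

Step 2 — compute geometric multiplicities via the rank-nullity identity g(λ) = n − rank(A − λI):
  rank(A − (2)·I) = 3, so dim ker(A − (2)·I) = n − 3 = 2
  rank(A − (5)·I) = 4, so dim ker(A − (5)·I) = n − 4 = 1

Summary:
  λ = 2: algebraic multiplicity = 4, geometric multiplicity = 2
  λ = 5: algebraic multiplicity = 1, geometric multiplicity = 1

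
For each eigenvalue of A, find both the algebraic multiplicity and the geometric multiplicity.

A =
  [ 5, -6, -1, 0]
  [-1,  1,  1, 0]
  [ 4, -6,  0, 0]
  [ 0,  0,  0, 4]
λ = 1: alg = 2, geom = 1; λ = 4: alg = 2, geom = 2

Step 1 — factor the characteristic polynomial to read off the algebraic multiplicities:
  χ_A(x) = (x - 4)^2*(x - 1)^2

Step 2 — compute geometric multiplicities via the rank-nullity identity g(λ) = n − rank(A − λI):
  rank(A − (1)·I) = 3, so dim ker(A − (1)·I) = n − 3 = 1
  rank(A − (4)·I) = 2, so dim ker(A − (4)·I) = n − 2 = 2

Summary:
  λ = 1: algebraic multiplicity = 2, geometric multiplicity = 1
  λ = 4: algebraic multiplicity = 2, geometric multiplicity = 2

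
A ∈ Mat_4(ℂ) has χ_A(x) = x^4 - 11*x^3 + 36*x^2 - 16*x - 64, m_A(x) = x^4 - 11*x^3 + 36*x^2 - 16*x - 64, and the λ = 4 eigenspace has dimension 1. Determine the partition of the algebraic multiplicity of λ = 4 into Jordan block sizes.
Block sizes for λ = 4: [3]

Step 1 — from the characteristic polynomial, algebraic multiplicity of λ = 4 is 3. From dim ker(A − (4)·I) = 1, there are exactly 1 Jordan blocks for λ = 4.
Step 2 — from the minimal polynomial, the factor (x − 4)^3 tells us the largest block for λ = 4 has size 3.
Step 3 — with total size 3, 1 blocks, and largest block 3, the block sizes (in nonincreasing order) are [3].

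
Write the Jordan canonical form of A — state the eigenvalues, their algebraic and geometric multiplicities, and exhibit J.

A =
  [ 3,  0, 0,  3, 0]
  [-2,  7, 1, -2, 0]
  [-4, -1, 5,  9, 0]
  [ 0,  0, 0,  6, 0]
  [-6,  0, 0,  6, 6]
J_1(3) ⊕ J_3(6) ⊕ J_1(6)

The characteristic polynomial is
  det(x·I − A) = x^5 - 27*x^4 + 288*x^3 - 1512*x^2 + 3888*x - 3888 = (x - 6)^4*(x - 3)

Eigenvalues and multiplicities (the geometric multiplicity of λ is n − rank(A − λI), which equals the number of Jordan blocks for λ):
  λ = 3: algebraic multiplicity = 1, geometric multiplicity = 1
  λ = 6: algebraic multiplicity = 4, geometric multiplicity = 2

Determining the block sizes for each eigenvalue:
  λ = 3: one block (gm = 1), so the single block has size am = 1 → block sizes [1]
  λ = 6: with am = 4 and gm = 2, the partition is not yet determined (e.g. several partitions of 4 into 2 parts exist). Let N = A − (6)·I. Computing rank(N^1) = 3, rank(N^2) = 2, rank(N^3) = 1; the number of blocks of size ≥ j is rank(N^{j−1}) − rank(N^j), giving [2, 1, 1]. So we have 1 block(s) of size 3, 1 block(s) of size 1 → block sizes [3, 1]

Assembling the blocks gives a Jordan form
J =
  [3, 0, 0, 0, 0]
  [0, 6, 1, 0, 0]
  [0, 0, 6, 1, 0]
  [0, 0, 0, 6, 0]
  [0, 0, 0, 0, 6]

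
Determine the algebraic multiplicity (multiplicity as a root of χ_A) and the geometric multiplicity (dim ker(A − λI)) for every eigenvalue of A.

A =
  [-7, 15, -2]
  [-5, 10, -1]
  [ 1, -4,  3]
λ = 2: alg = 3, geom = 1

Step 1 — factor the characteristic polynomial to read off the algebraic multiplicities:
  χ_A(x) = (x - 2)^3

Step 2 — compute geometric multiplicities via the rank-nullity identity g(λ) = n − rank(A − λI):
  rank(A − (2)·I) = 2, so dim ker(A − (2)·I) = n − 2 = 1

Summary:
  λ = 2: algebraic multiplicity = 3, geometric multiplicity = 1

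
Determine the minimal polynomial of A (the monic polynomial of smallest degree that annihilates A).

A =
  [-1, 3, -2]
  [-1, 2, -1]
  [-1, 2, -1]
x^3

The characteristic polynomial is χ_A(x) = x^3, so the eigenvalues are known. The minimal polynomial is
  m_A(x) = Π_λ (x − λ)^{k_λ}
where k_λ is the size of the *largest* Jordan block for λ (equivalently, the smallest k with (A − λI)^k v = 0 for every generalised eigenvector v of λ).

  λ = 0: largest Jordan block has size 3, contributing (x − 0)^3

So m_A(x) = x^3 = x^3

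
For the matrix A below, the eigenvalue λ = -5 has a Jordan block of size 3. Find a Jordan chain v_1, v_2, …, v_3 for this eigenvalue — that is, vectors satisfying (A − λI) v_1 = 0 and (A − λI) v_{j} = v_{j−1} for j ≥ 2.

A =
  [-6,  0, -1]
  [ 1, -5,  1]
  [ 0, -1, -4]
A Jordan chain for λ = -5 of length 3:
v_1 = (1, -1, -1)ᵀ
v_2 = (-1, 1, 0)ᵀ
v_3 = (1, 0, 0)ᵀ

Let N = A − (-5)·I. We want v_3 with N^3 v_3 = 0 but N^2 v_3 ≠ 0; then v_{j-1} := N · v_j for j = 3, …, 2.

Pick v_3 = (1, 0, 0)ᵀ.
Then v_2 = N · v_3 = (-1, 1, 0)ᵀ.
Then v_1 = N · v_2 = (1, -1, -1)ᵀ.

Sanity check: (A − (-5)·I) v_1 = (0, 0, 0)ᵀ = 0. ✓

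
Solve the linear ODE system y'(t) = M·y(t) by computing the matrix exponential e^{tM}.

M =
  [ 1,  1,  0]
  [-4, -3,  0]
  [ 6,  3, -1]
e^{tM} =
  [2*t*exp(-t) + exp(-t), t*exp(-t), 0]
  [-4*t*exp(-t), -2*t*exp(-t) + exp(-t), 0]
  [6*t*exp(-t), 3*t*exp(-t), exp(-t)]

Strategy: write M = P · J · P⁻¹ where J is a Jordan canonical form, so e^{tM} = P · e^{tJ} · P⁻¹, and e^{tJ} can be computed block-by-block.

M has Jordan form
J =
  [-1,  1,  0]
  [ 0, -1,  0]
  [ 0,  0, -1]
(up to reordering of blocks).

Per-block formulas:
  For a 1×1 block at λ = -1: exp(t · [-1]) = [e^(-1t)].
  For a 2×2 Jordan block J_2(-1): exp(t · J_2(-1)) = e^(-1t)·(I + t·N), where N is the 2×2 nilpotent shift.

After assembling e^{tJ} and conjugating by P, we get:

e^{tM} =
  [2*t*exp(-t) + exp(-t), t*exp(-t), 0]
  [-4*t*exp(-t), -2*t*exp(-t) + exp(-t), 0]
  [6*t*exp(-t), 3*t*exp(-t), exp(-t)]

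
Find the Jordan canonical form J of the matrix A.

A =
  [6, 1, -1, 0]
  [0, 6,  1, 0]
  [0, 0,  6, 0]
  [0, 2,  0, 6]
J_3(6) ⊕ J_1(6)

The characteristic polynomial is
  det(x·I − A) = x^4 - 24*x^3 + 216*x^2 - 864*x + 1296 = (x - 6)^4

Eigenvalues and multiplicities (the geometric multiplicity of λ is n − rank(A − λI), which equals the number of Jordan blocks for λ):
  λ = 6: algebraic multiplicity = 4, geometric multiplicity = 2

Determining the block sizes for each eigenvalue:
  λ = 6: with am = 4 and gm = 2, the partition is not yet determined (e.g. several partitions of 4 into 2 parts exist). Let N = A − (6)·I. Computing rank(N^1) = 2, rank(N^2) = 1, rank(N^3) = 0; the number of blocks of size ≥ j is rank(N^{j−1}) − rank(N^j), giving [2, 1, 1]. So we have 1 block(s) of size 3, 1 block(s) of size 1 → block sizes [3, 1]

Assembling the blocks gives a Jordan form
J =
  [6, 1, 0, 0]
  [0, 6, 1, 0]
  [0, 0, 6, 0]
  [0, 0, 0, 6]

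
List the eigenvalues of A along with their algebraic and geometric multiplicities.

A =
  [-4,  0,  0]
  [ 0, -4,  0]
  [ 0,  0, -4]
λ = -4: alg = 3, geom = 3

Step 1 — factor the characteristic polynomial to read off the algebraic multiplicities:
  χ_A(x) = (x + 4)^3

Step 2 — compute geometric multiplicities via the rank-nullity identity g(λ) = n − rank(A − λI):
  rank(A − (-4)·I) = 0, so dim ker(A − (-4)·I) = n − 0 = 3

Summary:
  λ = -4: algebraic multiplicity = 3, geometric multiplicity = 3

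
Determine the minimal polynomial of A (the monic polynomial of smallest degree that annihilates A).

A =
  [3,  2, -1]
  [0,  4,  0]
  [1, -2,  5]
x^2 - 8*x + 16

The characteristic polynomial is χ_A(x) = (x - 4)^3, so the eigenvalues are known. The minimal polynomial is
  m_A(x) = Π_λ (x − λ)^{k_λ}
where k_λ is the size of the *largest* Jordan block for λ (equivalently, the smallest k with (A − λI)^k v = 0 for every generalised eigenvector v of λ).

  λ = 4: largest Jordan block has size 2, contributing (x − 4)^2

So m_A(x) = (x - 4)^2 = x^2 - 8*x + 16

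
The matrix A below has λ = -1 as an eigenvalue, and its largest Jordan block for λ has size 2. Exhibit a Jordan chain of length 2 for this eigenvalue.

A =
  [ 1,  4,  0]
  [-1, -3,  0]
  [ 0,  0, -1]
A Jordan chain for λ = -1 of length 2:
v_1 = (2, -1, 0)ᵀ
v_2 = (1, 0, 0)ᵀ

Let N = A − (-1)·I. We want v_2 with N^2 v_2 = 0 but N^1 v_2 ≠ 0; then v_{j-1} := N · v_j for j = 2, …, 2.

Pick v_2 = (1, 0, 0)ᵀ.
Then v_1 = N · v_2 = (2, -1, 0)ᵀ.

Sanity check: (A − (-1)·I) v_1 = (0, 0, 0)ᵀ = 0. ✓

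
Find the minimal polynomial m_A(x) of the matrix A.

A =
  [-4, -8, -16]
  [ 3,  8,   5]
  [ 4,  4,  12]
x^3 - 16*x^2 + 84*x - 144

The characteristic polynomial is χ_A(x) = (x - 6)^2*(x - 4), so the eigenvalues are known. The minimal polynomial is
  m_A(x) = Π_λ (x − λ)^{k_λ}
where k_λ is the size of the *largest* Jordan block for λ (equivalently, the smallest k with (A − λI)^k v = 0 for every generalised eigenvector v of λ).

  λ = 4: largest Jordan block has size 1, contributing (x − 4)
  λ = 6: largest Jordan block has size 2, contributing (x − 6)^2

So m_A(x) = (x - 6)^2*(x - 4) = x^3 - 16*x^2 + 84*x - 144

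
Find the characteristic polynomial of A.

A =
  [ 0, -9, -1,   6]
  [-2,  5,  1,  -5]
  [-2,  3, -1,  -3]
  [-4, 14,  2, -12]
x^4 + 8*x^3 + 24*x^2 + 32*x + 16

Expanding det(x·I − A) (e.g. by cofactor expansion or by noting that A is similar to its Jordan form J, which has the same characteristic polynomial as A) gives
  χ_A(x) = x^4 + 8*x^3 + 24*x^2 + 32*x + 16
which factors as (x + 2)^4. The eigenvalues (with algebraic multiplicities) are λ = -2 with multiplicity 4.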